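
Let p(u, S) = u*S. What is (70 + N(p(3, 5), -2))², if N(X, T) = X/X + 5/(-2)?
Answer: 18769/4 ≈ 4692.3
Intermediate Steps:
p(u, S) = S*u
N(X, T) = -3/2 (N(X, T) = 1 + 5*(-½) = 1 - 5/2 = -3/2)
(70 + N(p(3, 5), -2))² = (70 - 3/2)² = (137/2)² = 18769/4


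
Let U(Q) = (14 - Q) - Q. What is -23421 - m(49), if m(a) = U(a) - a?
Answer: -23288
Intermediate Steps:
U(Q) = 14 - 2*Q
m(a) = 14 - 3*a (m(a) = (14 - 2*a) - a = 14 - 3*a)
-23421 - m(49) = -23421 - (14 - 3*49) = -23421 - (14 - 147) = -23421 - 1*(-133) = -23421 + 133 = -23288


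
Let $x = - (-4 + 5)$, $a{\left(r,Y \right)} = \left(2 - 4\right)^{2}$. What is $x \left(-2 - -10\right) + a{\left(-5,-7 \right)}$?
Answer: $-4$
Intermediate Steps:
$a{\left(r,Y \right)} = 4$ ($a{\left(r,Y \right)} = \left(-2\right)^{2} = 4$)
$x = -1$ ($x = \left(-1\right) 1 = -1$)
$x \left(-2 - -10\right) + a{\left(-5,-7 \right)} = - (-2 - -10) + 4 = - (-2 + 10) + 4 = \left(-1\right) 8 + 4 = -8 + 4 = -4$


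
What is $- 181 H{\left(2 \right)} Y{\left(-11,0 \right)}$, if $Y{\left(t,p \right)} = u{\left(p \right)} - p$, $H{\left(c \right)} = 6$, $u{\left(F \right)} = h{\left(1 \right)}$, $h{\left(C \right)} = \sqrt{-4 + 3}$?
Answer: $- 1086 i \approx - 1086.0 i$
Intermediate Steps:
$h{\left(C \right)} = i$ ($h{\left(C \right)} = \sqrt{-1} = i$)
$u{\left(F \right)} = i$
$Y{\left(t,p \right)} = i - p$
$- 181 H{\left(2 \right)} Y{\left(-11,0 \right)} = \left(-181\right) 6 \left(i - 0\right) = - 1086 \left(i + 0\right) = - 1086 i$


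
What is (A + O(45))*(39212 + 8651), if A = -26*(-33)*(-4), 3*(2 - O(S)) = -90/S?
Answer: -492414544/3 ≈ -1.6414e+8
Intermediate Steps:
O(S) = 2 + 30/S (O(S) = 2 - (-30)/S = 2 + 30/S)
A = -3432 (A = 858*(-4) = -3432)
(A + O(45))*(39212 + 8651) = (-3432 + (2 + 30/45))*(39212 + 8651) = (-3432 + (2 + 30*(1/45)))*47863 = (-3432 + (2 + ⅔))*47863 = (-3432 + 8/3)*47863 = -10288/3*47863 = -492414544/3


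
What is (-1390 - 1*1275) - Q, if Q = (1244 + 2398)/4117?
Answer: -10975447/4117 ≈ -2665.9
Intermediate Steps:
Q = 3642/4117 (Q = 3642*(1/4117) = 3642/4117 ≈ 0.88462)
(-1390 - 1*1275) - Q = (-1390 - 1*1275) - 1*3642/4117 = (-1390 - 1275) - 3642/4117 = -2665 - 3642/4117 = -10975447/4117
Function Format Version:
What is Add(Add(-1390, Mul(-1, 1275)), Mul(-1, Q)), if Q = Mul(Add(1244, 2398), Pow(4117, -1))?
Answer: Rational(-10975447, 4117) ≈ -2665.9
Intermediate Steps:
Q = Rational(3642, 4117) (Q = Mul(3642, Rational(1, 4117)) = Rational(3642, 4117) ≈ 0.88462)
Add(Add(-1390, Mul(-1, 1275)), Mul(-1, Q)) = Add(Add(-1390, Mul(-1, 1275)), Mul(-1, Rational(3642, 4117))) = Add(Add(-1390, -1275), Rational(-3642, 4117)) = Add(-2665, Rational(-3642, 4117)) = Rational(-10975447, 4117)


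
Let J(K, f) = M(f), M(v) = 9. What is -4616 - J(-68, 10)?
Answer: -4625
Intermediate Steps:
J(K, f) = 9
-4616 - J(-68, 10) = -4616 - 1*9 = -4616 - 9 = -4625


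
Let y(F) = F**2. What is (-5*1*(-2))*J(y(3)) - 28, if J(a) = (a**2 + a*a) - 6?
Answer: 1532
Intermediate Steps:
J(a) = -6 + 2*a**2 (J(a) = (a**2 + a**2) - 6 = 2*a**2 - 6 = -6 + 2*a**2)
(-5*1*(-2))*J(y(3)) - 28 = (-5*1*(-2))*(-6 + 2*(3**2)**2) - 28 = (-5*(-2))*(-6 + 2*9**2) - 28 = 10*(-6 + 2*81) - 28 = 10*(-6 + 162) - 28 = 10*156 - 28 = 1560 - 28 = 1532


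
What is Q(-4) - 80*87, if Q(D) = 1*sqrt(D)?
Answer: -6960 + 2*I ≈ -6960.0 + 2.0*I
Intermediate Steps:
Q(D) = sqrt(D)
Q(-4) - 80*87 = sqrt(-4) - 80*87 = 2*I - 6960 = -6960 + 2*I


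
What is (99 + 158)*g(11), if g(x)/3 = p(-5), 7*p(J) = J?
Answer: -3855/7 ≈ -550.71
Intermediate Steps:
p(J) = J/7
g(x) = -15/7 (g(x) = 3*((⅐)*(-5)) = 3*(-5/7) = -15/7)
(99 + 158)*g(11) = (99 + 158)*(-15/7) = 257*(-15/7) = -3855/7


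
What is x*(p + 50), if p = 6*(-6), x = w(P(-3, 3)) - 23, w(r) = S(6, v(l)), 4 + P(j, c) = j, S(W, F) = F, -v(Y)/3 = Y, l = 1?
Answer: -364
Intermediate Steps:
v(Y) = -3*Y
P(j, c) = -4 + j
w(r) = -3 (w(r) = -3*1 = -3)
x = -26 (x = -3 - 23 = -26)
p = -36
x*(p + 50) = -26*(-36 + 50) = -26*14 = -364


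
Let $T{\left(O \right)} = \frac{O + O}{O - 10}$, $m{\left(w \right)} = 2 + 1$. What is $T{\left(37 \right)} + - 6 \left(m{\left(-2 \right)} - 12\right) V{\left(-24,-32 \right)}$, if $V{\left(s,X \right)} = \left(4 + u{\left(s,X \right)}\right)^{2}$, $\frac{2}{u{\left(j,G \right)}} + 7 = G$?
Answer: $\frac{3854498}{4563} \approx 844.73$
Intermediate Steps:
$m{\left(w \right)} = 3$
$u{\left(j,G \right)} = \frac{2}{-7 + G}$
$T{\left(O \right)} = \frac{2 O}{-10 + O}$
$V{\left(s,X \right)} = \left(4 + \frac{2}{-7 + X}\right)^{2}$
$T{\left(37 \right)} + - 6 \left(m{\left(-2 \right)} - 12\right) V{\left(-24,-32 \right)} = 2 \cdot 37 \frac{1}{-10 + 37} + - 6 \left(3 - 12\right) \left(4 + \frac{2}{-7 - 32}\right)^{2} = 2 \cdot 37 \cdot \frac{1}{27} + \left(-6\right) \left(-9\right) \left(4 + \frac{2}{-39}\right)^{2} = 2 \cdot 37 \cdot \frac{1}{27} + 54 \left(4 + 2 \left(- \frac{1}{39}\right)\right)^{2} = \frac{74}{27} + 54 \left(4 - \frac{2}{39}\right)^{2} = \frac{74}{27} + 54 \left(\frac{154}{39}\right)^{2} = \frac{74}{27} + 54 \cdot \frac{23716}{1521} = \frac{74}{27} + \frac{142296}{169} = \frac{3854498}{4563}$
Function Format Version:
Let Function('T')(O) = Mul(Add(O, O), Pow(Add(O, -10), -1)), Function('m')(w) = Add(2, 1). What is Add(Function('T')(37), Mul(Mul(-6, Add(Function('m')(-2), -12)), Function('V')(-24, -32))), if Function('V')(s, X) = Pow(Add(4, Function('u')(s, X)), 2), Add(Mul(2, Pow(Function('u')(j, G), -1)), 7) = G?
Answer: Rational(3854498, 4563) ≈ 844.73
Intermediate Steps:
Function('m')(w) = 3
Function('u')(j, G) = Mul(2, Pow(Add(-7, G), -1))
Function('T')(O) = Mul(2, O, Pow(Add(-10, O), -1)) (Function('T')(O) = Mul(Mul(2, O), Pow(Add(-10, O), -1)) = Mul(2, O, Pow(Add(-10, O), -1)))
Function('V')(s, X) = Pow(Add(4, Mul(2, Pow(Add(-7, X), -1))), 2)
Add(Function('T')(37), Mul(Mul(-6, Add(Function('m')(-2), -12)), Function('V')(-24, -32))) = Add(Mul(2, 37, Pow(Add(-10, 37), -1)), Mul(Mul(-6, Add(3, -12)), Pow(Add(4, Mul(2, Pow(Add(-7, -32), -1))), 2))) = Add(Mul(2, 37, Pow(27, -1)), Mul(Mul(-6, -9), Pow(Add(4, Mul(2, Pow(-39, -1))), 2))) = Add(Mul(2, 37, Rational(1, 27)), Mul(54, Pow(Add(4, Mul(2, Rational(-1, 39))), 2))) = Add(Rational(74, 27), Mul(54, Pow(Add(4, Rational(-2, 39)), 2))) = Add(Rational(74, 27), Mul(54, Pow(Rational(154, 39), 2))) = Add(Rational(74, 27), Mul(54, Rational(23716, 1521))) = Add(Rational(74, 27), Rational(142296, 169)) = Rational(3854498, 4563)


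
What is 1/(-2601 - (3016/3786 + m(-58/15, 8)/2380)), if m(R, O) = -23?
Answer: -4505340/11721934841 ≈ -0.00038435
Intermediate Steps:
1/(-2601 - (3016/3786 + m(-58/15, 8)/2380)) = 1/(-2601 - (3016/3786 - 23/2380)) = 1/(-2601 - (3016*(1/3786) - 23*1/2380)) = 1/(-2601 - (1508/1893 - 23/2380)) = 1/(-2601 - 1*3545501/4505340) = 1/(-2601 - 3545501/4505340) = 1/(-11721934841/4505340) = -4505340/11721934841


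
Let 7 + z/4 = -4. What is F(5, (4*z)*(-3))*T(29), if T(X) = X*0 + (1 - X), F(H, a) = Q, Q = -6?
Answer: 168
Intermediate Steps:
z = -44 (z = -28 + 4*(-4) = -28 - 16 = -44)
F(H, a) = -6
T(X) = 1 - X (T(X) = 0 + (1 - X) = 1 - X)
F(5, (4*z)*(-3))*T(29) = -6*(1 - 1*29) = -6*(1 - 29) = -6*(-28) = 168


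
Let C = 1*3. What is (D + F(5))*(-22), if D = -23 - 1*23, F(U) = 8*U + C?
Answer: 66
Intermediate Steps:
C = 3
F(U) = 3 + 8*U (F(U) = 8*U + 3 = 3 + 8*U)
D = -46 (D = -23 - 23 = -46)
(D + F(5))*(-22) = (-46 + (3 + 8*5))*(-22) = (-46 + (3 + 40))*(-22) = (-46 + 43)*(-22) = -3*(-22) = 66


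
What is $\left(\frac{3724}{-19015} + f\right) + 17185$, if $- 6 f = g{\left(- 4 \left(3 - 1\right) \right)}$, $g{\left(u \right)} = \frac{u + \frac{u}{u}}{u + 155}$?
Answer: $\frac{41172919441}{2395890} \approx 17185.0$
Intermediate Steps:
$g{\left(u \right)} = \frac{1 + u}{155 + u}$ ($g{\left(u \right)} = \frac{u + 1}{155 + u} = \frac{1 + u}{155 + u}$)
$f = \frac{1}{126}$ ($f = - \frac{\frac{1}{155 - 4 \left(3 - 1\right)} \left(1 - 4 \left(3 - 1\right)\right)}{6} = - \frac{\frac{1}{155 - 8} \left(1 - 8\right)}{6} = - \frac{\frac{1}{147} \left(-7\right)}{6} = \left(- \frac{1}{6}\right) \left(- \frac{1}{21}\right) = \frac{1}{126} \approx 0.0079365$)
$\left(\frac{3724}{-19015} + f\right) + 17185 = \left(\frac{3724}{-19015} + \frac{1}{126}\right) + 17185 = \left(3724 \left(- \frac{1}{19015}\right) + \frac{1}{126}\right) + 17185 = \left(- \frac{3724}{19015} + \frac{1}{126}\right) + 17185 = - \frac{450209}{2395890} + 17185 = \frac{41172919441}{2395890}$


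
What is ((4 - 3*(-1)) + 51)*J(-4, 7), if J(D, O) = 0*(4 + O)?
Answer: 0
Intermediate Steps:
J(D, O) = 0
((4 - 3*(-1)) + 51)*J(-4, 7) = ((4 - 3*(-1)) + 51)*0 = ((4 + 3) + 51)*0 = (7 + 51)*0 = 58*0 = 0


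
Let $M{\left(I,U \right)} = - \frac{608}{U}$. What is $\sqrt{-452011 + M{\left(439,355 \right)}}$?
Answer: $\frac{11 i \sqrt{470784315}}{355} \approx 672.32 i$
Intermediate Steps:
$\sqrt{-452011 + M{\left(439,355 \right)}} = \sqrt{-452011 - \frac{608}{355}} = \sqrt{- \frac{160464513}{355}} = \frac{11 i \sqrt{470784315}}{355}$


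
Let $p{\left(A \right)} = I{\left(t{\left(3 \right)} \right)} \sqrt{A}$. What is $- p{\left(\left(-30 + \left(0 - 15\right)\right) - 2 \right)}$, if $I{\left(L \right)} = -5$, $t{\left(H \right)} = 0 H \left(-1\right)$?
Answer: $5 i \sqrt{47} \approx 34.278 i$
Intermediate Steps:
$t{\left(H \right)} = 0$ ($t{\left(H \right)} = 0 \left(-1\right) = 0$)
$p{\left(A \right)} = - 5 \sqrt{A}$
$- p{\left(\left(-30 + \left(0 - 15\right)\right) - 2 \right)} = - \left(-5\right) \sqrt{\left(-30 + \left(0 - 15\right)\right) - 2} = - \left(-5\right) \sqrt{\left(-30 - 15\right) - 2} = - \left(-5\right) \sqrt{-45 - 2} = - \left(-5\right) \sqrt{-47} = - \left(-5\right) i \sqrt{47} = 5 i \sqrt{47}$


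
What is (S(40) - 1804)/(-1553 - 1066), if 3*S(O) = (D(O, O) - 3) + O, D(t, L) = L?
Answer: 55/81 ≈ 0.67901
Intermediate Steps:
S(O) = -1 + 2*O/3 (S(O) = ((O - 3) + O)/3 = ((-3 + O) + O)/3 = (-3 + 2*O)/3 = -1 + 2*O/3)
(S(40) - 1804)/(-1553 - 1066) = ((-1 + (2/3)*40) - 1804)/(-1553 - 1066) = ((-1 + 80/3) - 1804)/(-2619) = (77/3 - 1804)*(-1/2619) = -5335/3*(-1/2619) = 55/81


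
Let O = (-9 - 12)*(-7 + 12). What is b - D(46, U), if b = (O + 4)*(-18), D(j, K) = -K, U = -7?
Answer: 1811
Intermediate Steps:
O = -105 (O = -21*5 = -105)
b = 1818 (b = (-105 + 4)*(-18) = -101*(-18) = 1818)
b - D(46, U) = 1818 - (-1)*(-7) = 1818 - 1*7 = 1818 - 7 = 1811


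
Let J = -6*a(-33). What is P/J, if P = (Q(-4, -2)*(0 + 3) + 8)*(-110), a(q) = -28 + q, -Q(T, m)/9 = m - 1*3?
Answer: -7865/183 ≈ -42.978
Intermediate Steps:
Q(T, m) = 27 - 9*m (Q(T, m) = -9*(m - 1*3) = -9*(m - 3) = -9*(-3 + m) = 27 - 9*m)
J = 366 (J = -6*(-28 - 33) = -6*(-61) = 366)
P = -15730 (P = ((27 - 9*(-2))*(0 + 3) + 8)*(-110) = ((27 + 18)*3 + 8)*(-110) = (45*3 + 8)*(-110) = (135 + 8)*(-110) = 143*(-110) = -15730)
P/J = -15730/366 = -15730*1/366 = -7865/183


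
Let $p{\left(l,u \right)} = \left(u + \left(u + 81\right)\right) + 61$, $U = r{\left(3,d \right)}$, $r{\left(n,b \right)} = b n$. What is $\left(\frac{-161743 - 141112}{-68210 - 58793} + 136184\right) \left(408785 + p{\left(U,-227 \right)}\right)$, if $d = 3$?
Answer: $\frac{7064981443615511}{127003} \approx 5.5628 \cdot 10^{10}$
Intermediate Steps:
$U = 9$ ($U = 3 \cdot 3 = 9$)
$p{\left(l,u \right)} = 142 + 2 u$ ($p{\left(l,u \right)} = \left(u + \left(81 + u\right)\right) + 61 = \left(81 + 2 u\right) + 61 = 142 + 2 u$)
$\left(\frac{-161743 - 141112}{-68210 - 58793} + 136184\right) \left(408785 + p{\left(U,-227 \right)}\right) = \left(\frac{-161743 - 141112}{-68210 - 58793} + 136184\right) \left(408785 + \left(142 + 2 \left(-227\right)\right)\right) = \left(- \frac{302855}{-127003} + 136184\right) \left(408785 + \left(142 - 454\right)\right) = \left(\left(-302855\right) \left(- \frac{1}{127003}\right) + 136184\right) \left(408785 - 312\right) = \left(\frac{302855}{127003} + 136184\right) 408473 = \frac{17296079407}{127003} \cdot 408473 = \frac{7064981443615511}{127003}$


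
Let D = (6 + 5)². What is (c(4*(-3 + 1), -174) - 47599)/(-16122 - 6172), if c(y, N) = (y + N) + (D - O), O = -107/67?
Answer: 3193113/1493698 ≈ 2.1377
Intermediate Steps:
D = 121 (D = 11² = 121)
O = -107/67 (O = -107*1/67 = -107/67 ≈ -1.5970)
c(y, N) = 8214/67 + N + y (c(y, N) = (y + N) + (121 - 1*(-107/67)) = (N + y) + (121 + 107/67) = (N + y) + 8214/67 = 8214/67 + N + y)
(c(4*(-3 + 1), -174) - 47599)/(-16122 - 6172) = ((8214/67 - 174 + 4*(-3 + 1)) - 47599)/(-16122 - 6172) = ((8214/67 - 174 + 4*(-2)) - 47599)/(-22294) = ((8214/67 - 174 - 8) - 47599)*(-1/22294) = (-3980/67 - 47599)*(-1/22294) = -3193113/67*(-1/22294) = 3193113/1493698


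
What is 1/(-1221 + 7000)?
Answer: 1/5779 ≈ 0.00017304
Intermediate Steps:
1/(-1221 + 7000) = 1/5779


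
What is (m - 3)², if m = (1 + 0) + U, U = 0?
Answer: 4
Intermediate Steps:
m = 1 (m = (1 + 0) + 0 = 1 + 0 = 1)
(m - 3)² = (1 - 3)² = (-2)² = 4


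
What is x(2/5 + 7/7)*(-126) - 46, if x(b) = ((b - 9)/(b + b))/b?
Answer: 1388/7 ≈ 198.29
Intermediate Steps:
x(b) = (-9 + b)/(2*b²) (x(b) = ((-9 + b)/((2*b)))/b = ((-9 + b)*(1/(2*b)))/b = ((-9 + b)/(2*b))/b = (-9 + b)/(2*b²))
x(2/5 + 7/7)*(-126) - 46 = ((-9 + (2/5 + 7/7))/(2*(2/5 + 7/7)²))*(-126) - 46 = ((-9 + (2*(⅕) + 7*(⅐)))/(2*(2*(⅕) + 7*(⅐))²))*(-126) - 46 = ((-9 + (⅖ + 1))/(2*(⅖ + 1)²))*(-126) - 46 = ((-9 + 7/5)/(2*(7/5)²))*(-126) - 46 = ((½)*(25/49)*(-38/5))*(-126) - 46 = -95/49*(-126) - 46 = 1710/7 - 46 = 1388/7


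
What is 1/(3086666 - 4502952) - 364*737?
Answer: -379944212649/1416286 ≈ -2.6827e+5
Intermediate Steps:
1/(3086666 - 4502952) - 364*737 = 1/(-1416286) - 1*268268 = -1/1416286 - 268268 = -379944212649/1416286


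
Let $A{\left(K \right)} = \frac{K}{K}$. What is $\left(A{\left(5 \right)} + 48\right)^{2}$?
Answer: $2401$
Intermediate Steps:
$A{\left(K \right)} = 1$
$\left(A{\left(5 \right)} + 48\right)^{2} = \left(1 + 48\right)^{2} = 49^{2} = 2401$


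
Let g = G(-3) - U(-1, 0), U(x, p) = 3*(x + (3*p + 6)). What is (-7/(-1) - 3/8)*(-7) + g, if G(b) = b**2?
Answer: -419/8 ≈ -52.375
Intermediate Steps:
U(x, p) = 18 + 3*x + 9*p (U(x, p) = 3*(x + (6 + 3*p)) = 3*(6 + x + 3*p) = 18 + 3*x + 9*p)
g = -6 (g = (-3)**2 - (18 + 3*(-1) + 9*0) = 9 - (18 - 3 + 0) = 9 - 1*15 = 9 - 15 = -6)
(-7/(-1) - 3/8)*(-7) + g = (-7/(-1) - 3/8)*(-7) - 6 = (-7*(-1) - 3*1/8)*(-7) - 6 = (7 - 3/8)*(-7) - 6 = (53/8)*(-7) - 6 = -371/8 - 6 = -419/8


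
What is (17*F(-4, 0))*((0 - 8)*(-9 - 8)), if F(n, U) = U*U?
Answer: 0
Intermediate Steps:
F(n, U) = U²
(17*F(-4, 0))*((0 - 8)*(-9 - 8)) = (17*0²)*((0 - 8)*(-9 - 8)) = (17*0)*(-8*(-17)) = 0*136 = 0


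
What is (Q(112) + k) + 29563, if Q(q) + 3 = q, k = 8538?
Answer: 38210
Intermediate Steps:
Q(q) = -3 + q
(Q(112) + k) + 29563 = ((-3 + 112) + 8538) + 29563 = (109 + 8538) + 29563 = 8647 + 29563 = 38210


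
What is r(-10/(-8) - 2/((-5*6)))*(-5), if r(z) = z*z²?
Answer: -493039/43200 ≈ -11.413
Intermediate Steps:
r(z) = z³
r(-10/(-8) - 2/((-5*6)))*(-5) = (-10/(-8) - 2/((-5*6)))³*(-5) = (-10*(-⅛) - 2/(-30))³*(-5) = (5/4 - 2*(-1/30))³*(-5) = (5/4 + 1/15)³*(-5) = (79/60)³*(-5) = (493039/216000)*(-5) = -493039/43200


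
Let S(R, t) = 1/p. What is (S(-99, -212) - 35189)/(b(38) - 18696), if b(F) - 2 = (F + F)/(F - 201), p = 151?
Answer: 9213901/4894967 ≈ 1.8823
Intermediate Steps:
b(F) = 2 + 2*F/(-201 + F) (b(F) = 2 + (F + F)/(F - 201) = 2 + (2*F)/(-201 + F) = 2 + 2*F/(-201 + F))
S(R, t) = 1/151
(S(-99, -212) - 35189)/(b(38) - 18696) = (1/151 - 35189)/(2*(-201 + 2*38)/(-201 + 38) - 18696) = -5313538/(151*(2*(-201 + 76)/(-163) - 18696)) = -5313538/(151*(2*(-1/163)*(-125) - 18696)) = -5313538/(151*(250/163 - 18696)) = -5313538/(151*(-3047198/163)) = -5313538/151*(-163/3047198) = 9213901/4894967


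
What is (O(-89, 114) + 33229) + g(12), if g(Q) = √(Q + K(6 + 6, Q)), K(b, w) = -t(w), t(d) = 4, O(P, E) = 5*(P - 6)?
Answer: 32754 + 2*√2 ≈ 32757.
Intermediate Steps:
O(P, E) = -30 + 5*P (O(P, E) = 5*(-6 + P) = -30 + 5*P)
K(b, w) = -4 (K(b, w) = -1*4 = -4)
g(Q) = √(-4 + Q) (g(Q) = √(Q - 4) = √(-4 + Q))
(O(-89, 114) + 33229) + g(12) = ((-30 + 5*(-89)) + 33229) + √(-4 + 12) = ((-30 - 445) + 33229) + √8 = (-475 + 33229) + 2*√2 = 32754 + 2*√2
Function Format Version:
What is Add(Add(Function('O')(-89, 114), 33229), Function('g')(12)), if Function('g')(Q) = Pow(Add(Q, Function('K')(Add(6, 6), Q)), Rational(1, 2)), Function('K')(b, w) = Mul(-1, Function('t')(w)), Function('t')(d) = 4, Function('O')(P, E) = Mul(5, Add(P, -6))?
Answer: Add(32754, Mul(2, Pow(2, Rational(1, 2)))) ≈ 32757.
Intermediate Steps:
Function('O')(P, E) = Add(-30, Mul(5, P)) (Function('O')(P, E) = Mul(5, Add(-6, P)) = Add(-30, Mul(5, P)))
Function('K')(b, w) = -4 (Function('K')(b, w) = Mul(-1, 4) = -4)
Function('g')(Q) = Pow(Add(-4, Q), Rational(1, 2)) (Function('g')(Q) = Pow(Add(Q, -4), Rational(1, 2)) = Pow(Add(-4, Q), Rational(1, 2)))
Add(Add(Function('O')(-89, 114), 33229), Function('g')(12)) = Add(Add(Add(-30, Mul(5, -89)), 33229), Pow(Add(-4, 12), Rational(1, 2))) = Add(Add(Add(-30, -445), 33229), Pow(8, Rational(1, 2))) = Add(Add(-475, 33229), Mul(2, Pow(2, Rational(1, 2)))) = Add(32754, Mul(2, Pow(2, Rational(1, 2))))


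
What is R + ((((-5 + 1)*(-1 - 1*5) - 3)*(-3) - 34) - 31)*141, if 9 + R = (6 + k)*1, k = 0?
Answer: -18051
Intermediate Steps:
R = -3 (R = -9 + (6 + 0)*1 = -9 + 6*1 = -9 + 6 = -3)
R + ((((-5 + 1)*(-1 - 1*5) - 3)*(-3) - 34) - 31)*141 = -3 + ((((-5 + 1)*(-1 - 1*5) - 3)*(-3) - 34) - 31)*141 = -3 + (((-4*(-1 - 5) - 3)*(-3) - 34) - 31)*141 = -3 + (((-4*(-6) - 3)*(-3) - 34) - 31)*141 = -3 + (((24 - 3)*(-3) - 34) - 31)*141 = -3 + ((21*(-3) - 34) - 31)*141 = -3 + ((-63 - 34) - 31)*141 = -3 + (-97 - 31)*141 = -3 - 128*141 = -3 - 18048 = -18051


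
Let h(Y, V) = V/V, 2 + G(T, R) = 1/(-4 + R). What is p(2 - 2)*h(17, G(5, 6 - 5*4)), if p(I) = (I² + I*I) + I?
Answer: 0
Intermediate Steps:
G(T, R) = -2 + 1/(-4 + R)
p(I) = I + 2*I² (p(I) = (I² + I²) + I = 2*I² + I = I + 2*I²)
h(Y, V) = 1
p(2 - 2)*h(17, G(5, 6 - 5*4)) = ((2 - 2)*(1 + 2*(2 - 2)))*1 = (0*(1 + 2*0))*1 = (0*(1 + 0))*1 = (0*1)*1 = 0*1 = 0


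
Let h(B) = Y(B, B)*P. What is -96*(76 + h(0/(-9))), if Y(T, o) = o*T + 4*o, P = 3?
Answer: -7296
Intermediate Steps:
Y(T, o) = 4*o + T*o (Y(T, o) = T*o + 4*o = 4*o + T*o)
h(B) = 3*B*(4 + B) (h(B) = (B*(4 + B))*3 = 3*B*(4 + B))
-96*(76 + h(0/(-9))) = -96*(76 + 3*(0/(-9))*(4 + 0/(-9))) = -96*(76 + 3*(0*(-⅑))*(4 + 0*(-⅑))) = -96*(76 + 3*0*(4 + 0)) = -96*(76 + 3*0*4) = -96*(76 + 0) = -96*76 = -7296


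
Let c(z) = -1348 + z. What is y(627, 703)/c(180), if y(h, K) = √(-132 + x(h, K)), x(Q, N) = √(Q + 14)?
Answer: -I*√(132 - √641)/1168 ≈ -0.0088431*I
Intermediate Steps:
x(Q, N) = √(14 + Q)
y(h, K) = √(-132 + √(14 + h))
y(627, 703)/c(180) = √(-132 + √(14 + 627))/(-1348 + 180) = √(-132 + √641)/(-1168) = √(-132 + √641)*(-1/1168) = -√(-132 + √641)/1168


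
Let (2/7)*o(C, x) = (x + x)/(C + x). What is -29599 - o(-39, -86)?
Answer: -3700477/125 ≈ -29604.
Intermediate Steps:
o(C, x) = 7*x/(C + x) (o(C, x) = 7*((x + x)/(C + x))/2 = 7*((2*x)/(C + x))/2 = 7*(2*x/(C + x))/2 = 7*x/(C + x))
-29599 - o(-39, -86) = -29599 - 7*(-86)/(-39 - 86) = -29599 - 7*(-86)/(-125) = -29599 - 7*(-86)*(-1)/125 = -29599 - 1*602/125 = -29599 - 602/125 = -3700477/125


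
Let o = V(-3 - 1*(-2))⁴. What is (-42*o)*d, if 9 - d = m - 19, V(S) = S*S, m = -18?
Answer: -1932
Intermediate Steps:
V(S) = S²
d = 46 (d = 9 - (-18 - 19) = 9 - 1*(-37) = 9 + 37 = 46)
o = 1 (o = ((-3 - 1*(-2))²)⁴ = ((-3 + 2)²)⁴ = ((-1)²)⁴ = 1⁴ = 1)
(-42*o)*d = -42*1*46 = -42*46 = -1932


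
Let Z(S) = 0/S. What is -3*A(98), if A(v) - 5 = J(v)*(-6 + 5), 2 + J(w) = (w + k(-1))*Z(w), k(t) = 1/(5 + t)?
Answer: -21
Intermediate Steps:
Z(S) = 0
J(w) = -2 (J(w) = -2 + (w + 1/(5 - 1))*0 = -2 + (w + 1/4)*0 = -2 + (1/4 + w)*0 = -2 + 0 = -2)
A(v) = 7 (A(v) = 5 - 2*(-6 + 5) = 5 - 2*(-1) = 5 + 2 = 7)
-3*A(98) = -3*7 = -21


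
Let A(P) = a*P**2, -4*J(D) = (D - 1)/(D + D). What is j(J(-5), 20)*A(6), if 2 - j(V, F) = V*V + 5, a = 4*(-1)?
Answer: 10881/25 ≈ 435.24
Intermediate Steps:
a = -4
J(D) = -(-1 + D)/(8*D) (J(D) = -(D - 1)/(4*(D + D)) = -(-1 + D)/(4*(2*D)) = -(-1 + D)*1/(2*D)/4 = -(-1 + D)/(8*D))
A(P) = -4*P**2
j(V, F) = -3 - V**2 (j(V, F) = 2 - (V*V + 5) = 2 - (V**2 + 5) = 2 - (5 + V**2) = 2 + (-5 - V**2) = -3 - V**2)
j(J(-5), 20)*A(6) = (-3 - ((1/8)*(1 - 1*(-5))/(-5))**2)*(-4*6**2) = (-3 - ((1/8)*(-1/5)*(1 + 5))**2)*(-4*36) = (-3 - ((1/8)*(-1/5)*6)**2)*(-144) = (-3 - (-3/20)**2)*(-144) = (-3 - 1*9/400)*(-144) = (-3 - 9/400)*(-144) = -1209/400*(-144) = 10881/25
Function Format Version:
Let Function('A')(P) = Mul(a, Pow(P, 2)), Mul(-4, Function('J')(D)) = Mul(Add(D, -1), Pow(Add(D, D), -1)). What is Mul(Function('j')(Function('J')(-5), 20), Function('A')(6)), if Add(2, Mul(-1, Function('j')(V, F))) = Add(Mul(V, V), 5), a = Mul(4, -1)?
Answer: Rational(10881, 25) ≈ 435.24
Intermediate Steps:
a = -4
Function('J')(D) = Mul(Rational(-1, 8), Pow(D, -1), Add(-1, D)) (Function('J')(D) = Mul(Rational(-1, 4), Mul(Add(D, -1), Pow(Add(D, D), -1))) = Mul(Rational(-1, 4), Mul(Add(-1, D), Pow(Mul(2, D), -1))) = Mul(Rational(-1, 4), Mul(Add(-1, D), Mul(Rational(1, 2), Pow(D, -1)))) = Mul(Rational(-1, 4), Mul(Rational(1, 2), Pow(D, -1), Add(-1, D))) = Mul(Rational(-1, 8), Pow(D, -1), Add(-1, D)))
Function('A')(P) = Mul(-4, Pow(P, 2))
Function('j')(V, F) = Add(-3, Mul(-1, Pow(V, 2))) (Function('j')(V, F) = Add(2, Mul(-1, Add(Mul(V, V), 5))) = Add(2, Mul(-1, Add(Pow(V, 2), 5))) = Add(2, Mul(-1, Add(5, Pow(V, 2)))) = Add(2, Add(-5, Mul(-1, Pow(V, 2)))) = Add(-3, Mul(-1, Pow(V, 2))))
Mul(Function('j')(Function('J')(-5), 20), Function('A')(6)) = Mul(Add(-3, Mul(-1, Pow(Mul(Rational(1, 8), Pow(-5, -1), Add(1, Mul(-1, -5))), 2))), Mul(-4, Pow(6, 2))) = Mul(Add(-3, Mul(-1, Pow(Mul(Rational(1, 8), Rational(-1, 5), Add(1, 5)), 2))), Mul(-4, 36)) = Mul(Add(-3, Mul(-1, Pow(Mul(Rational(1, 8), Rational(-1, 5), 6), 2))), -144) = Mul(Add(-3, Mul(-1, Pow(Rational(-3, 20), 2))), -144) = Mul(Add(-3, Mul(-1, Rational(9, 400))), -144) = Mul(Add(-3, Rational(-9, 400)), -144) = Mul(Rational(-1209, 400), -144) = Rational(10881, 25)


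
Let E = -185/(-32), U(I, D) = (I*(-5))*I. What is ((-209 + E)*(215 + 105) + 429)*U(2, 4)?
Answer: 1292020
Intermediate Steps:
U(I, D) = -5*I² (U(I, D) = (-5*I)*I = -5*I²)
E = 185/32 (E = -185*(-1/32) = 185/32 ≈ 5.7813)
((-209 + E)*(215 + 105) + 429)*U(2, 4) = ((-209 + 185/32)*(215 + 105) + 429)*(-5*2²) = (-6503/32*320 + 429)*(-5*4) = (-65030 + 429)*(-20) = -64601*(-20) = 1292020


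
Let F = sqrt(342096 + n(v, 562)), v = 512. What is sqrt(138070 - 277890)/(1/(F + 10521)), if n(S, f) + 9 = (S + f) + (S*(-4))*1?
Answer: 2*I*sqrt(34955)*(10521 + sqrt(341113)) ≈ 4.1525e+6*I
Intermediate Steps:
n(S, f) = -9 + f - 3*S (n(S, f) = -9 + ((S + f) + (S*(-4))*1) = -9 + ((S + f) - 4*S*1) = -9 + ((S + f) - 4*S) = -9 + (f - 3*S) = -9 + f - 3*S)
F = sqrt(341113) (F = sqrt(342096 + (-9 + 562 - 3*512)) = sqrt(342096 + (-9 + 562 - 1536)) = sqrt(342096 - 983) = sqrt(341113) ≈ 584.05)
sqrt(138070 - 277890)/(1/(F + 10521)) = sqrt(138070 - 277890)/(1/(sqrt(341113) + 10521)) = sqrt(-139820)/(1/(10521 + sqrt(341113))) = (2*I*sqrt(34955))*(10521 + sqrt(341113)) = 2*I*sqrt(34955)*(10521 + sqrt(341113))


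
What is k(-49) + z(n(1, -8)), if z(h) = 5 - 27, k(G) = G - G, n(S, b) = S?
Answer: -22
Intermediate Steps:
k(G) = 0
z(h) = -22
k(-49) + z(n(1, -8)) = 0 - 22 = -22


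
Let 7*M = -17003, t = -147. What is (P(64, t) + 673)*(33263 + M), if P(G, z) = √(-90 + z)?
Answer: 20751282 + 30834*I*√237 ≈ 2.0751e+7 + 4.7468e+5*I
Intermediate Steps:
M = -2429 (M = (⅐)*(-17003) = -2429)
(P(64, t) + 673)*(33263 + M) = (√(-90 - 147) + 673)*(33263 - 2429) = (√(-237) + 673)*30834 = (I*√237 + 673)*30834 = (673 + I*√237)*30834 = 20751282 + 30834*I*√237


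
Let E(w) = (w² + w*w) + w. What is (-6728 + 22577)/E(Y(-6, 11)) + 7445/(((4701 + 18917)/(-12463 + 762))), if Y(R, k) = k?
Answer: -21665506403/5975354 ≈ -3625.8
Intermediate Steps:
E(w) = w + 2*w² (E(w) = (w² + w²) + w = 2*w² + w = w + 2*w²)
(-6728 + 22577)/E(Y(-6, 11)) + 7445/(((4701 + 18917)/(-12463 + 762))) = (-6728 + 22577)/((11*(1 + 2*11))) + 7445/(((4701 + 18917)/(-12463 + 762))) = 15849/((11*(1 + 22))) + 7445/((23618/(-11701))) = 15849/((11*23)) + 7445/((23618*(-1/11701))) = 15849/253 + 7445/(-23618/11701) = 15849*(1/253) + 7445*(-11701/23618) = 15849/253 - 87113945/23618 = -21665506403/5975354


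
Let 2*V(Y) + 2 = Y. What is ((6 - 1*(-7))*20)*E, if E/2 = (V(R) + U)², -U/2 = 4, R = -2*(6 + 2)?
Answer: 150280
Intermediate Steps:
R = -16 (R = -2*8 = -16)
V(Y) = -1 + Y/2
U = -8 (U = -2*4 = -8)
E = 578 (E = 2*((-1 + (½)*(-16)) - 8)² = 2*((-1 - 8) - 8)² = 2*(-9 - 8)² = 2*(-17)² = 2*289 = 578)
((6 - 1*(-7))*20)*E = ((6 - 1*(-7))*20)*578 = ((6 + 7)*20)*578 = (13*20)*578 = 260*578 = 150280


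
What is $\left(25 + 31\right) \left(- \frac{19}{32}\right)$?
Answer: $- \frac{133}{4} \approx -33.25$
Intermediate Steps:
$\left(25 + 31\right) \left(- \frac{19}{32}\right) = 56 \left(\left(-19\right) \frac{1}{32}\right) = 56 \left(- \frac{19}{32}\right) = - \frac{133}{4}$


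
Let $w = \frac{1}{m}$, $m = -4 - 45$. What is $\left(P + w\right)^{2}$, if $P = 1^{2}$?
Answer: $\frac{2304}{2401} \approx 0.9596$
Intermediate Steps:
$m = -49$ ($m = -4 - 45 = -49$)
$w = - \frac{1}{49}$ ($w = \frac{1}{-49} = - \frac{1}{49} \approx -0.020408$)
$P = 1$
$\left(P + w\right)^{2} = \left(1 - \frac{1}{49}\right)^{2} = \left(\frac{48}{49}\right)^{2} = \frac{2304}{2401}$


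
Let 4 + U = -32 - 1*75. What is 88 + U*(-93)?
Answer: 10411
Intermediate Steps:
U = -111 (U = -4 + (-32 - 1*75) = -4 + (-32 - 75) = -4 - 107 = -111)
88 + U*(-93) = 88 - 111*(-93) = 88 + 10323 = 10411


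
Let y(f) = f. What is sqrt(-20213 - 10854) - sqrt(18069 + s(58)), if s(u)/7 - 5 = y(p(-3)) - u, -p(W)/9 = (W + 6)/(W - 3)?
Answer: -sqrt(70918)/2 + I*sqrt(31067) ≈ -133.15 + 176.26*I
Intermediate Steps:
p(W) = -9*(6 + W)/(-3 + W) (p(W) = -9*(W + 6)/(W - 3) = -9*(6 + W)/(-3 + W))
s(u) = 133/2 - 7*u (s(u) = 35 + 7*(9*(-6 - 1*(-3))/(-3 - 3) - u) = 35 + 7*(9*(-6 + 3)/(-6) - u) = 35 + 7*(9*(-1/6)*(-3) - u) = 35 + 7*(9/2 - u) = 35 + (63/2 - 7*u) = 133/2 - 7*u)
sqrt(-20213 - 10854) - sqrt(18069 + s(58)) = sqrt(-20213 - 10854) - sqrt(18069 + (133/2 - 7*58)) = sqrt(-31067) - sqrt(18069 + (133/2 - 406)) = I*sqrt(31067) - sqrt(18069 - 679/2) = I*sqrt(31067) - sqrt(35459/2) = I*sqrt(31067) - sqrt(70918)/2 = -sqrt(70918)/2 + I*sqrt(31067)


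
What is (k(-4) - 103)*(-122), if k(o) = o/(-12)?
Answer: 37576/3 ≈ 12525.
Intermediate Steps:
k(o) = -o/12 (k(o) = o*(-1/12) = -o/12)
(k(-4) - 103)*(-122) = (-1/12*(-4) - 103)*(-122) = (1/3 - 103)*(-122) = -308/3*(-122) = 37576/3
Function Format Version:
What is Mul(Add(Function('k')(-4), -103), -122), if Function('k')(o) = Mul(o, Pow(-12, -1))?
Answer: Rational(37576, 3) ≈ 12525.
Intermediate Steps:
Function('k')(o) = Mul(Rational(-1, 12), o) (Function('k')(o) = Mul(o, Rational(-1, 12)) = Mul(Rational(-1, 12), o))
Mul(Add(Function('k')(-4), -103), -122) = Mul(Add(Mul(Rational(-1, 12), -4), -103), -122) = Mul(Add(Rational(1, 3), -103), -122) = Mul(Rational(-308, 3), -122) = Rational(37576, 3)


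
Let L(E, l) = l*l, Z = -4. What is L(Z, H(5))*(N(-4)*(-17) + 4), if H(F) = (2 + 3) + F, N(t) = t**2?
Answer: -26800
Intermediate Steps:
H(F) = 5 + F
L(E, l) = l**2
L(Z, H(5))*(N(-4)*(-17) + 4) = (5 + 5)**2*((-4)**2*(-17) + 4) = 10**2*(16*(-17) + 4) = 100*(-272 + 4) = 100*(-268) = -26800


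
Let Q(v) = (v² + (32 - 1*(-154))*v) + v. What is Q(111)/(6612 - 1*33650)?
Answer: -16539/13519 ≈ -1.2234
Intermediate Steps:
Q(v) = v² + 187*v (Q(v) = (v² + (32 + 154)*v) + v = (v² + 186*v) + v = v² + 187*v)
Q(111)/(6612 - 1*33650) = (111*(187 + 111))/(6612 - 1*33650) = (111*298)/(6612 - 33650) = 33078/(-27038) = 33078*(-1/27038) = -16539/13519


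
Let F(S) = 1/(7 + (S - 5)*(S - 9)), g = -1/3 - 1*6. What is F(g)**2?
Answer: 81/2647129 ≈ 3.0599e-5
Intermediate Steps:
g = -19/3 (g = -1*1/3 - 6 = -1/3 - 6 = -19/3 ≈ -6.3333)
F(S) = 1/(7 + (-9 + S)*(-5 + S)) (F(S) = 1/(7 + (-5 + S)*(-9 + S)) = 1/(7 + (-9 + S)*(-5 + S)))
F(g)**2 = (1/(52 + (-19/3)**2 - 14*(-19/3)))**2 = (1/(52 + 361/9 + 266/3))**2 = (1/(1627/9))**2 = (9/1627)**2 = 81/2647129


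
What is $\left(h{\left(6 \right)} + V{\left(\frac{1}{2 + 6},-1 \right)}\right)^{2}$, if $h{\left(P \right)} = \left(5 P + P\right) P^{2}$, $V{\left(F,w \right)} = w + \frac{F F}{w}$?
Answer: $\frac{6868928641}{4096} \approx 1.677 \cdot 10^{6}$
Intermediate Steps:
$V{\left(F,w \right)} = w + \frac{F^{2}}{w}$
$h{\left(P \right)} = 6 P^{3}$ ($h{\left(P \right)} = 6 P P^{2} = 6 P^{3}$)
$\left(h{\left(6 \right)} + V{\left(\frac{1}{2 + 6},-1 \right)}\right)^{2} = \left(6 \cdot 6^{3} - \left(1 - \frac{\left(\frac{1}{2 + 6}\right)^{2}}{-1}\right)\right)^{2} = \left(6 \cdot 216 - \left(1 - \left(\frac{1}{8}\right)^{2} \left(-1\right)\right)\right)^{2} = \left(1296 - \left(1 - \left(\frac{1}{8}\right)^{2} \left(-1\right)\right)\right)^{2} = \left(1296 + \left(-1 + \frac{1}{64} \left(-1\right)\right)\right)^{2} = \left(1296 - \frac{65}{64}\right)^{2} = \left(\frac{82879}{64}\right)^{2} = \frac{6868928641}{4096}$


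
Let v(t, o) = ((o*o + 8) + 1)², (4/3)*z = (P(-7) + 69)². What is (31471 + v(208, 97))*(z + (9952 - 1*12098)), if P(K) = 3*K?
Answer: -37089221510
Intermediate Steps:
z = 1728 (z = 3*(3*(-7) + 69)²/4 = 3*(-21 + 69)²/4 = (¾)*48² = (¾)*2304 = 1728)
v(t, o) = (9 + o²)² (v(t, o) = ((o² + 8) + 1)² = ((8 + o²) + 1)² = (9 + o²)²)
(31471 + v(208, 97))*(z + (9952 - 1*12098)) = (31471 + (9 + 97²)²)*(1728 + (9952 - 1*12098)) = (31471 + (9 + 9409)²)*(1728 + (9952 - 12098)) = (31471 + 9418²)*(1728 - 2146) = (31471 + 88698724)*(-418) = 88730195*(-418) = -37089221510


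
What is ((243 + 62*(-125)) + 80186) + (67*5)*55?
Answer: 91104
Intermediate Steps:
((243 + 62*(-125)) + 80186) + (67*5)*55 = ((243 - 7750) + 80186) + 335*55 = (-7507 + 80186) + 18425 = 72679 + 18425 = 91104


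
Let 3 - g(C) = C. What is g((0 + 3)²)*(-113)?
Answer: 678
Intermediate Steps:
g(C) = 3 - C
g((0 + 3)²)*(-113) = (3 - (0 + 3)²)*(-113) = (3 - 1*3²)*(-113) = (3 - 1*9)*(-113) = (3 - 9)*(-113) = -6*(-113) = 678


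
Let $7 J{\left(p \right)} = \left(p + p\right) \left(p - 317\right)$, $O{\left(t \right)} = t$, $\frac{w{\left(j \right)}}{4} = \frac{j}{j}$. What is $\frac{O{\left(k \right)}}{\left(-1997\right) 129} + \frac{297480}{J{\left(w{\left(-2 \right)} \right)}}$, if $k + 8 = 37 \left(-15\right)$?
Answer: $- \frac{67055199616}{80632869} \approx -831.61$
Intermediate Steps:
$k = -563$ ($k = -8 + 37 \left(-15\right) = -8 - 555 = -563$)
$w{\left(j \right)} = 4$ ($w{\left(j \right)} = 4 \frac{j}{j} = 4 \cdot 1 = 4$)
$J{\left(p \right)} = \frac{2 p \left(-317 + p\right)}{7}$ ($J{\left(p \right)} = \frac{\left(p + p\right) \left(p - 317\right)}{7} = \frac{2 p \left(-317 + p\right)}{7}$)
$\frac{O{\left(k \right)}}{\left(-1997\right) 129} + \frac{297480}{J{\left(w{\left(-2 \right)} \right)}} = - \frac{563}{\left(-1997\right) 129} + \frac{297480}{\frac{2}{7} \cdot 4 \left(-317 + 4\right)} = - \frac{563}{-257613} + \frac{297480}{\frac{2}{7} \cdot 4 \left(-313\right)} = \left(-563\right) \left(- \frac{1}{257613}\right) + \frac{297480}{- \frac{2504}{7}} = \frac{563}{257613} + 297480 \left(- \frac{7}{2504}\right) = \frac{563}{257613} - \frac{260295}{313} = - \frac{67055199616}{80632869}$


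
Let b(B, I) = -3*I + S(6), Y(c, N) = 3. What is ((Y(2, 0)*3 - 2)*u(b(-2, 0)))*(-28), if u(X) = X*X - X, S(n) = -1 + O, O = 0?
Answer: -392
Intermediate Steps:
S(n) = -1 (S(n) = -1 + 0 = -1)
b(B, I) = -1 - 3*I (b(B, I) = -3*I - 1 = -1 - 3*I)
u(X) = X**2 - X
((Y(2, 0)*3 - 2)*u(b(-2, 0)))*(-28) = ((3*3 - 2)*((-1 - 3*0)*(-1 + (-1 - 3*0))))*(-28) = ((9 - 2)*((-1 + 0)*(-1 + (-1 + 0))))*(-28) = (7*(-(-1 - 1)))*(-28) = (7*(-1*(-2)))*(-28) = (7*2)*(-28) = 14*(-28) = -392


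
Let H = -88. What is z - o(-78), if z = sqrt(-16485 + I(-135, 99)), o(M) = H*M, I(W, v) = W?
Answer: -6864 + 2*I*sqrt(4155) ≈ -6864.0 + 128.92*I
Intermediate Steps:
o(M) = -88*M
z = 2*I*sqrt(4155) (z = sqrt(-16485 - 135) = sqrt(-16620) = 2*I*sqrt(4155) ≈ 128.92*I)
z - o(-78) = 2*I*sqrt(4155) - (-88)*(-78) = 2*I*sqrt(4155) - 1*6864 = 2*I*sqrt(4155) - 6864 = -6864 + 2*I*sqrt(4155)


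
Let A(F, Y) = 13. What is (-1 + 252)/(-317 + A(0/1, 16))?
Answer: -251/304 ≈ -0.82566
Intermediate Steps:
(-1 + 252)/(-317 + A(0/1, 16)) = (-1 + 252)/(-317 + 13) = 251/(-304) = 251*(-1/304) = -251/304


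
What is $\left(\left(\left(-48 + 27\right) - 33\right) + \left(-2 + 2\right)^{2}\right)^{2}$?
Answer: $2916$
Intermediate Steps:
$\left(\left(\left(-48 + 27\right) - 33\right) + \left(-2 + 2\right)^{2}\right)^{2} = \left(\left(-21 - 33\right) + 0^{2}\right)^{2} = \left(-54 + 0\right)^{2} = \left(-54\right)^{2} = 2916$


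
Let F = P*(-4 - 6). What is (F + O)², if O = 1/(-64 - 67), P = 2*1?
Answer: 6869641/17161 ≈ 400.31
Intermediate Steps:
P = 2
O = -1/131 (O = 1/(-131) = -1/131 ≈ -0.0076336)
F = -20 (F = 2*(-4 - 6) = 2*(-10) = -20)
(F + O)² = (-20 - 1/131)² = (-2621/131)² = 6869641/17161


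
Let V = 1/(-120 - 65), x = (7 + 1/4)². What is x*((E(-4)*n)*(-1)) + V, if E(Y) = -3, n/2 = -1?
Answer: -466763/1480 ≈ -315.38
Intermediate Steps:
n = -2 (n = 2*(-1) = -2)
x = 841/16 (x = (7 + ¼)² = (29/4)² = 841/16 ≈ 52.563)
V = -1/185 (V = 1/(-185) = -1/185 ≈ -0.0054054)
x*((E(-4)*n)*(-1)) + V = 841*(-3*(-2)*(-1))/16 - 1/185 = 841*(6*(-1))/16 - 1/185 = (841/16)*(-6) - 1/185 = -2523/8 - 1/185 = -466763/1480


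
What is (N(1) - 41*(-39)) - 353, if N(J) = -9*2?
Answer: 1228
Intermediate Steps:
N(J) = -18
(N(1) - 41*(-39)) - 353 = (-18 - 41*(-39)) - 353 = (-18 + 1599) - 353 = 1581 - 353 = 1228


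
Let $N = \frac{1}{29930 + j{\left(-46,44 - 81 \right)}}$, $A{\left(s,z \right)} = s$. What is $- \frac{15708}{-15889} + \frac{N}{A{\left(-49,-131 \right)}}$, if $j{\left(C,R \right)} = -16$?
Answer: $\frac{23024550599}{23289873754} \approx 0.98861$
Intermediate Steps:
$N = \frac{1}{29914}$ ($N = \frac{1}{29930 - 16} = \frac{1}{29914} \approx 3.3429 \cdot 10^{-5}$)
$- \frac{15708}{-15889} + \frac{N}{A{\left(-49,-131 \right)}} = - \frac{15708}{-15889} + \frac{1}{29914 \left(-49\right)} = \left(-15708\right) \left(- \frac{1}{15889}\right) + \frac{1}{29914} \left(- \frac{1}{49}\right) = \frac{15708}{15889} - \frac{1}{1465786} = \frac{23024550599}{23289873754}$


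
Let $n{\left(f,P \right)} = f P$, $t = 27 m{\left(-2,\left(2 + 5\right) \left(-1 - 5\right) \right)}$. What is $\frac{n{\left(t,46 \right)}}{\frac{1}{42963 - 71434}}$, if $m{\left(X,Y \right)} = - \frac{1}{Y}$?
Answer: $- \frac{5893497}{7} \approx -8.4193 \cdot 10^{5}$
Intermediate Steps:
$t = \frac{9}{14}$ ($t = 27 \left(- \frac{1}{\left(2 + 5\right) \left(-1 - 5\right)}\right) = 27 \left(- \frac{1}{7 \left(-6\right)}\right) = 27 \left(- \frac{1}{-42}\right) = 27 \left(\left(-1\right) \left(- \frac{1}{42}\right)\right) = 27 \cdot \frac{1}{42} = \frac{9}{14} \approx 0.64286$)
$n{\left(f,P \right)} = P f$
$\frac{n{\left(t,46 \right)}}{\frac{1}{42963 - 71434}} = \frac{46 \cdot \frac{9}{14}}{\frac{1}{42963 - 71434}} = \frac{207}{7 \frac{1}{-28471}} = \frac{207}{7 \left(- \frac{1}{28471}\right)} = \frac{207}{7} \left(-28471\right) = - \frac{5893497}{7}$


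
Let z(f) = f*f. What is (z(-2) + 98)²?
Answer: 10404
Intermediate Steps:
z(f) = f²
(z(-2) + 98)² = ((-2)² + 98)² = (4 + 98)² = 102² = 10404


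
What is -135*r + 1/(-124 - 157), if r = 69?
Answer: -2617516/281 ≈ -9315.0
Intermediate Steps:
-135*r + 1/(-124 - 157) = -135*69 + 1/(-124 - 157) = -9315 + 1/(-281) = -9315 - 1/281 = -2617516/281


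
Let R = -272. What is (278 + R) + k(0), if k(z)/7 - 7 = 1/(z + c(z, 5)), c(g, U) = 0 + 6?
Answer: 337/6 ≈ 56.167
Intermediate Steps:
c(g, U) = 6
k(z) = 49 + 7/(6 + z) (k(z) = 49 + 7/(z + 6) = 49 + 7/(6 + z))
(278 + R) + k(0) = (278 - 272) + 7*(43 + 7*0)/(6 + 0) = 6 + 7*(43 + 0)/6 = 6 + 7*(1/6)*43 = 6 + 301/6 = 337/6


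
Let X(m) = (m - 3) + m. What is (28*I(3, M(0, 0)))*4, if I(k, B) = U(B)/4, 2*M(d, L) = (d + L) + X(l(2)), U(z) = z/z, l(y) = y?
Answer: 28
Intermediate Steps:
X(m) = -3 + 2*m (X(m) = (-3 + m) + m = -3 + 2*m)
U(z) = 1
M(d, L) = ½ + L/2 + d/2 (M(d, L) = ((d + L) + (-3 + 2*2))/2 = ((L + d) + (-3 + 4))/2 = ((L + d) + 1)/2 = (1 + L + d)/2 = ½ + L/2 + d/2)
I(k, B) = ¼ (I(k, B) = 1/4 = 1*(¼) = ¼)
(28*I(3, M(0, 0)))*4 = (28*(¼))*4 = 7*4 = 28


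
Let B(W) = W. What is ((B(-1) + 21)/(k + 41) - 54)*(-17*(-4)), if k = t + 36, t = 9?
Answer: -157216/43 ≈ -3656.2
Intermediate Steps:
k = 45 (k = 9 + 36 = 45)
((B(-1) + 21)/(k + 41) - 54)*(-17*(-4)) = ((-1 + 21)/(45 + 41) - 54)*(-17*(-4)) = (20/86 - 54)*68 = (20*(1/86) - 54)*68 = (10/43 - 54)*68 = -2312/43*68 = -157216/43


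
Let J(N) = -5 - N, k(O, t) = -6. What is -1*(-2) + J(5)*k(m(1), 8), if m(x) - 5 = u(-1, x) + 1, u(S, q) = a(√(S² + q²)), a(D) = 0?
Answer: 62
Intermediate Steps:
u(S, q) = 0
m(x) = 6 (m(x) = 5 + (0 + 1) = 5 + 1 = 6)
-1*(-2) + J(5)*k(m(1), 8) = -1*(-2) + (-5 - 1*5)*(-6) = 2 + (-5 - 5)*(-6) = 2 - 10*(-6) = 2 + 60 = 62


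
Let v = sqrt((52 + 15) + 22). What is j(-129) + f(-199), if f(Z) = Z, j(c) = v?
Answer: -199 + sqrt(89) ≈ -189.57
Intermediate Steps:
v = sqrt(89) (v = sqrt(67 + 22) = sqrt(89) ≈ 9.4340)
j(c) = sqrt(89)
j(-129) + f(-199) = sqrt(89) - 199 = -199 + sqrt(89)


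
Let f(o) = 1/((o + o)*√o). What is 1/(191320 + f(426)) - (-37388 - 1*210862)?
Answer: 2809951281322894943049030/11319038393811609599 - 852*√426/11319038393811609599 ≈ 2.4825e+5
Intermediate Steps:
f(o) = 1/(2*o^(3/2)) (f(o) = 1/((2*o)*√o) = 1/(2*o^(3/2)))
1/(191320 + f(426)) - (-37388 - 1*210862) = 1/(191320 + 1/(2*426^(3/2))) - (-37388 - 1*210862) = 1/(191320 + (√426/181476)/2) - (-37388 - 210862) = 1/(191320 + √426/362952) - 1*(-248250) = 1/(191320 + √426/362952) + 248250 = 248250 + 1/(191320 + √426/362952)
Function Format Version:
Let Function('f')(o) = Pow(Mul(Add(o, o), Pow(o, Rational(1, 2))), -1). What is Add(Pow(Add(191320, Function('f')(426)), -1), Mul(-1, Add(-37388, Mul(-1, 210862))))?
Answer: Add(Rational(2809951281322894943049030, 11319038393811609599), Mul(Rational(-852, 11319038393811609599), Pow(426, Rational(1, 2)))) ≈ 2.4825e+5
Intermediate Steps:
Function('f')(o) = Mul(Rational(1, 2), Pow(o, Rational(-3, 2))) (Function('f')(o) = Pow(Mul(Mul(2, o), Pow(o, Rational(1, 2))), -1) = Pow(Mul(2, Pow(o, Rational(3, 2))), -1) = Mul(Rational(1, 2), Pow(o, Rational(-3, 2))))
Add(Pow(Add(191320, Function('f')(426)), -1), Mul(-1, Add(-37388, Mul(-1, 210862)))) = Add(Pow(Add(191320, Mul(Rational(1, 2), Pow(426, Rational(-3, 2)))), -1), Mul(-1, Add(-37388, Mul(-1, 210862)))) = Add(Pow(Add(191320, Mul(Rational(1, 2), Mul(Rational(1, 181476), Pow(426, Rational(1, 2))))), -1), Mul(-1, Add(-37388, -210862))) = Add(Pow(Add(191320, Mul(Rational(1, 362952), Pow(426, Rational(1, 2)))), -1), Mul(-1, -248250)) = Add(Pow(Add(191320, Mul(Rational(1, 362952), Pow(426, Rational(1, 2)))), -1), 248250) = Add(248250, Pow(Add(191320, Mul(Rational(1, 362952), Pow(426, Rational(1, 2)))), -1))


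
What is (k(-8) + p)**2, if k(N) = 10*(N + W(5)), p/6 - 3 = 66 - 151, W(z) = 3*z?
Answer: 178084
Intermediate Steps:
p = -492 (p = 18 + 6*(66 - 151) = 18 + 6*(-85) = 18 - 510 = -492)
k(N) = 150 + 10*N (k(N) = 10*(N + 3*5) = 10*(N + 15) = 10*(15 + N) = 150 + 10*N)
(k(-8) + p)**2 = ((150 + 10*(-8)) - 492)**2 = ((150 - 80) - 492)**2 = (70 - 492)**2 = (-422)**2 = 178084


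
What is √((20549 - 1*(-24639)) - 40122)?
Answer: √5066 ≈ 71.176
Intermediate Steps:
√((20549 - 1*(-24639)) - 40122) = √((20549 + 24639) - 40122) = √(45188 - 40122) = √5066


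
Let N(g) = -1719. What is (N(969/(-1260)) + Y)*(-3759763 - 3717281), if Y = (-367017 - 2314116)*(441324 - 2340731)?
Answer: -38077316026765126128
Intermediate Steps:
Y = 5092562788131 (Y = -2681133*(-1899407) = 5092562788131)
(N(969/(-1260)) + Y)*(-3759763 - 3717281) = (-1719 + 5092562788131)*(-3759763 - 3717281) = 5092562786412*(-7477044) = -38077316026765126128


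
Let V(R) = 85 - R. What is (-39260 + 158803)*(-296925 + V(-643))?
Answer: -35408277971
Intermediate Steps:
(-39260 + 158803)*(-296925 + V(-643)) = (-39260 + 158803)*(-296925 + (85 - 1*(-643))) = 119543*(-296925 + (85 + 643)) = 119543*(-296925 + 728) = 119543*(-296197) = -35408277971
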